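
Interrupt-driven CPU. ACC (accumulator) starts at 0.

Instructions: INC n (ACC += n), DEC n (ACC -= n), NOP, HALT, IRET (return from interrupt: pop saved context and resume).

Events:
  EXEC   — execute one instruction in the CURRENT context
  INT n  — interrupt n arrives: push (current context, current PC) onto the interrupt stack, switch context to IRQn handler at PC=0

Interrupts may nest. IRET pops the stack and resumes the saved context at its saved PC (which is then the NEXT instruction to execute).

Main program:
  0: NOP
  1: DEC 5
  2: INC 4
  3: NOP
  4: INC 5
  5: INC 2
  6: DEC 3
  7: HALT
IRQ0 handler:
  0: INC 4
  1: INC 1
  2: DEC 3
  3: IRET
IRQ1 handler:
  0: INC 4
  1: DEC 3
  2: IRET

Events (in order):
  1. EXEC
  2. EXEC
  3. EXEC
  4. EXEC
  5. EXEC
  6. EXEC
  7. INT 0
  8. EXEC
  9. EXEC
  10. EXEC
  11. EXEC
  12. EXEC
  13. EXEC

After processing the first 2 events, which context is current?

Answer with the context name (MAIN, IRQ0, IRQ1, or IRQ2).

Event 1 (EXEC): [MAIN] PC=0: NOP
Event 2 (EXEC): [MAIN] PC=1: DEC 5 -> ACC=-5

Answer: MAIN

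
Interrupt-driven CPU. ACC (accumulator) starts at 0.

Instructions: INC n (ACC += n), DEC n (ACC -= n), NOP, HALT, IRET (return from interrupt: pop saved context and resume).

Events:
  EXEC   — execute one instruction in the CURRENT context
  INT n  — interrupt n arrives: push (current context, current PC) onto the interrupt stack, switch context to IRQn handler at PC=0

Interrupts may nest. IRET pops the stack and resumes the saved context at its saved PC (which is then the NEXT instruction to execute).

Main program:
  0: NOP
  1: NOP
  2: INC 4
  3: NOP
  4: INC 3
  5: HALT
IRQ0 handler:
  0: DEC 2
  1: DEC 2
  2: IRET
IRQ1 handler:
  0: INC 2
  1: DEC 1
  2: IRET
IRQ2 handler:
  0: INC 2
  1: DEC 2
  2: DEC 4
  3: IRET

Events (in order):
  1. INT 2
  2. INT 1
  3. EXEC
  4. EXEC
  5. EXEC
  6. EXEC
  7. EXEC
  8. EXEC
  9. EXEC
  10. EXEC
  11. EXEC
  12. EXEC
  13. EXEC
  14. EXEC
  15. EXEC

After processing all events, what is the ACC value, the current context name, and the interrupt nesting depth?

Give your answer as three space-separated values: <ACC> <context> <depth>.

Answer: 4 MAIN 0

Derivation:
Event 1 (INT 2): INT 2 arrives: push (MAIN, PC=0), enter IRQ2 at PC=0 (depth now 1)
Event 2 (INT 1): INT 1 arrives: push (IRQ2, PC=0), enter IRQ1 at PC=0 (depth now 2)
Event 3 (EXEC): [IRQ1] PC=0: INC 2 -> ACC=2
Event 4 (EXEC): [IRQ1] PC=1: DEC 1 -> ACC=1
Event 5 (EXEC): [IRQ1] PC=2: IRET -> resume IRQ2 at PC=0 (depth now 1)
Event 6 (EXEC): [IRQ2] PC=0: INC 2 -> ACC=3
Event 7 (EXEC): [IRQ2] PC=1: DEC 2 -> ACC=1
Event 8 (EXEC): [IRQ2] PC=2: DEC 4 -> ACC=-3
Event 9 (EXEC): [IRQ2] PC=3: IRET -> resume MAIN at PC=0 (depth now 0)
Event 10 (EXEC): [MAIN] PC=0: NOP
Event 11 (EXEC): [MAIN] PC=1: NOP
Event 12 (EXEC): [MAIN] PC=2: INC 4 -> ACC=1
Event 13 (EXEC): [MAIN] PC=3: NOP
Event 14 (EXEC): [MAIN] PC=4: INC 3 -> ACC=4
Event 15 (EXEC): [MAIN] PC=5: HALT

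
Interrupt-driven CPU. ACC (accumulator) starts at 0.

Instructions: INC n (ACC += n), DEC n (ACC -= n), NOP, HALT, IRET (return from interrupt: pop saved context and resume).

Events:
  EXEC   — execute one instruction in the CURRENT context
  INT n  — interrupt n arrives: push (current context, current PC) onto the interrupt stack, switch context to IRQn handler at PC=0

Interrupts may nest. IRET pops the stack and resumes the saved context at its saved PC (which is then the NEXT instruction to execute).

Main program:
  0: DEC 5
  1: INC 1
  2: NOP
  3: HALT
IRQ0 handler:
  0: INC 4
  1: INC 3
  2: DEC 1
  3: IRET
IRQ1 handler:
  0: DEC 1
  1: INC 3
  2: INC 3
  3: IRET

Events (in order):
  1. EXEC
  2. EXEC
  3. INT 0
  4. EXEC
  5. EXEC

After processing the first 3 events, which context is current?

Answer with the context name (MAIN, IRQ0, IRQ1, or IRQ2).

Event 1 (EXEC): [MAIN] PC=0: DEC 5 -> ACC=-5
Event 2 (EXEC): [MAIN] PC=1: INC 1 -> ACC=-4
Event 3 (INT 0): INT 0 arrives: push (MAIN, PC=2), enter IRQ0 at PC=0 (depth now 1)

Answer: IRQ0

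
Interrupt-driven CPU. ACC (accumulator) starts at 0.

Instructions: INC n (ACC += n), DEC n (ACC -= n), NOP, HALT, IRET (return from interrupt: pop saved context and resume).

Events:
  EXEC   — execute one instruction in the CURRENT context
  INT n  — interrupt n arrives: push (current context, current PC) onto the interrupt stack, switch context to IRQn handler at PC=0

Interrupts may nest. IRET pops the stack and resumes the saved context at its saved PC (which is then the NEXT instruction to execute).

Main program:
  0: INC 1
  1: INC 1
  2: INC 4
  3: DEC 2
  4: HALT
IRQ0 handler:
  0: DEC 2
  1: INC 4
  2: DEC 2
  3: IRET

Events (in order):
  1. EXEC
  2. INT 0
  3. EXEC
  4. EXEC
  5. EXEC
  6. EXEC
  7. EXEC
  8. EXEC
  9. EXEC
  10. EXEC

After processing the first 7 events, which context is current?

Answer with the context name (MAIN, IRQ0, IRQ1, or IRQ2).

Event 1 (EXEC): [MAIN] PC=0: INC 1 -> ACC=1
Event 2 (INT 0): INT 0 arrives: push (MAIN, PC=1), enter IRQ0 at PC=0 (depth now 1)
Event 3 (EXEC): [IRQ0] PC=0: DEC 2 -> ACC=-1
Event 4 (EXEC): [IRQ0] PC=1: INC 4 -> ACC=3
Event 5 (EXEC): [IRQ0] PC=2: DEC 2 -> ACC=1
Event 6 (EXEC): [IRQ0] PC=3: IRET -> resume MAIN at PC=1 (depth now 0)
Event 7 (EXEC): [MAIN] PC=1: INC 1 -> ACC=2

Answer: MAIN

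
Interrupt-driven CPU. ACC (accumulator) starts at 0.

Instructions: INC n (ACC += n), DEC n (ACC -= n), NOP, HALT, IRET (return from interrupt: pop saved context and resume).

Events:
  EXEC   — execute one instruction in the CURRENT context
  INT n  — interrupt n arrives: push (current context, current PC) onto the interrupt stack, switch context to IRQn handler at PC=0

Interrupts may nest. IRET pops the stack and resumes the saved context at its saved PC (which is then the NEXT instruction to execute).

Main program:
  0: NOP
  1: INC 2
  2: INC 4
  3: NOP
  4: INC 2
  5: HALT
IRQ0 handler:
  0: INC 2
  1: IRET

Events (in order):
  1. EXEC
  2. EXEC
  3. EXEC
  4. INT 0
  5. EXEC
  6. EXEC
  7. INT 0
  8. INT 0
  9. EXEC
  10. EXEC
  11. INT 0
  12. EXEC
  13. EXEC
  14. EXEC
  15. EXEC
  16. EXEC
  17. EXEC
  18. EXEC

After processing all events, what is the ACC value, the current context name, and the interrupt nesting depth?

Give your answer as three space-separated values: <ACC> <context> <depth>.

Event 1 (EXEC): [MAIN] PC=0: NOP
Event 2 (EXEC): [MAIN] PC=1: INC 2 -> ACC=2
Event 3 (EXEC): [MAIN] PC=2: INC 4 -> ACC=6
Event 4 (INT 0): INT 0 arrives: push (MAIN, PC=3), enter IRQ0 at PC=0 (depth now 1)
Event 5 (EXEC): [IRQ0] PC=0: INC 2 -> ACC=8
Event 6 (EXEC): [IRQ0] PC=1: IRET -> resume MAIN at PC=3 (depth now 0)
Event 7 (INT 0): INT 0 arrives: push (MAIN, PC=3), enter IRQ0 at PC=0 (depth now 1)
Event 8 (INT 0): INT 0 arrives: push (IRQ0, PC=0), enter IRQ0 at PC=0 (depth now 2)
Event 9 (EXEC): [IRQ0] PC=0: INC 2 -> ACC=10
Event 10 (EXEC): [IRQ0] PC=1: IRET -> resume IRQ0 at PC=0 (depth now 1)
Event 11 (INT 0): INT 0 arrives: push (IRQ0, PC=0), enter IRQ0 at PC=0 (depth now 2)
Event 12 (EXEC): [IRQ0] PC=0: INC 2 -> ACC=12
Event 13 (EXEC): [IRQ0] PC=1: IRET -> resume IRQ0 at PC=0 (depth now 1)
Event 14 (EXEC): [IRQ0] PC=0: INC 2 -> ACC=14
Event 15 (EXEC): [IRQ0] PC=1: IRET -> resume MAIN at PC=3 (depth now 0)
Event 16 (EXEC): [MAIN] PC=3: NOP
Event 17 (EXEC): [MAIN] PC=4: INC 2 -> ACC=16
Event 18 (EXEC): [MAIN] PC=5: HALT

Answer: 16 MAIN 0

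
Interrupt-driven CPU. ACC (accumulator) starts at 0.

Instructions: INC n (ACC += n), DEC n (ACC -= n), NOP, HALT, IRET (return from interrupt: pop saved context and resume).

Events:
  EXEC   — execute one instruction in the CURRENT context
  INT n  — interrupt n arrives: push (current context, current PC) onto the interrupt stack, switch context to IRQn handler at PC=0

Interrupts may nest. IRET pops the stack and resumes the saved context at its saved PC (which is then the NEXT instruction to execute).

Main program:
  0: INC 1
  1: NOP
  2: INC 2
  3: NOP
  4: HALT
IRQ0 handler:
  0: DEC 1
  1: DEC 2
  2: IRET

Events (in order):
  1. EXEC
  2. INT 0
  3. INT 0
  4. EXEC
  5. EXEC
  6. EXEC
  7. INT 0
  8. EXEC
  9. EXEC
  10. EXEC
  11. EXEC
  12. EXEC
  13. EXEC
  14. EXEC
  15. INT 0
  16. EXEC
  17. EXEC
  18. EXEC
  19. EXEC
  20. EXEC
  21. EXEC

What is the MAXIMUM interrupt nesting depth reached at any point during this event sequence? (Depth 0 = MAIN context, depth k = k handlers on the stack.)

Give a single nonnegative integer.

Answer: 2

Derivation:
Event 1 (EXEC): [MAIN] PC=0: INC 1 -> ACC=1 [depth=0]
Event 2 (INT 0): INT 0 arrives: push (MAIN, PC=1), enter IRQ0 at PC=0 (depth now 1) [depth=1]
Event 3 (INT 0): INT 0 arrives: push (IRQ0, PC=0), enter IRQ0 at PC=0 (depth now 2) [depth=2]
Event 4 (EXEC): [IRQ0] PC=0: DEC 1 -> ACC=0 [depth=2]
Event 5 (EXEC): [IRQ0] PC=1: DEC 2 -> ACC=-2 [depth=2]
Event 6 (EXEC): [IRQ0] PC=2: IRET -> resume IRQ0 at PC=0 (depth now 1) [depth=1]
Event 7 (INT 0): INT 0 arrives: push (IRQ0, PC=0), enter IRQ0 at PC=0 (depth now 2) [depth=2]
Event 8 (EXEC): [IRQ0] PC=0: DEC 1 -> ACC=-3 [depth=2]
Event 9 (EXEC): [IRQ0] PC=1: DEC 2 -> ACC=-5 [depth=2]
Event 10 (EXEC): [IRQ0] PC=2: IRET -> resume IRQ0 at PC=0 (depth now 1) [depth=1]
Event 11 (EXEC): [IRQ0] PC=0: DEC 1 -> ACC=-6 [depth=1]
Event 12 (EXEC): [IRQ0] PC=1: DEC 2 -> ACC=-8 [depth=1]
Event 13 (EXEC): [IRQ0] PC=2: IRET -> resume MAIN at PC=1 (depth now 0) [depth=0]
Event 14 (EXEC): [MAIN] PC=1: NOP [depth=0]
Event 15 (INT 0): INT 0 arrives: push (MAIN, PC=2), enter IRQ0 at PC=0 (depth now 1) [depth=1]
Event 16 (EXEC): [IRQ0] PC=0: DEC 1 -> ACC=-9 [depth=1]
Event 17 (EXEC): [IRQ0] PC=1: DEC 2 -> ACC=-11 [depth=1]
Event 18 (EXEC): [IRQ0] PC=2: IRET -> resume MAIN at PC=2 (depth now 0) [depth=0]
Event 19 (EXEC): [MAIN] PC=2: INC 2 -> ACC=-9 [depth=0]
Event 20 (EXEC): [MAIN] PC=3: NOP [depth=0]
Event 21 (EXEC): [MAIN] PC=4: HALT [depth=0]
Max depth observed: 2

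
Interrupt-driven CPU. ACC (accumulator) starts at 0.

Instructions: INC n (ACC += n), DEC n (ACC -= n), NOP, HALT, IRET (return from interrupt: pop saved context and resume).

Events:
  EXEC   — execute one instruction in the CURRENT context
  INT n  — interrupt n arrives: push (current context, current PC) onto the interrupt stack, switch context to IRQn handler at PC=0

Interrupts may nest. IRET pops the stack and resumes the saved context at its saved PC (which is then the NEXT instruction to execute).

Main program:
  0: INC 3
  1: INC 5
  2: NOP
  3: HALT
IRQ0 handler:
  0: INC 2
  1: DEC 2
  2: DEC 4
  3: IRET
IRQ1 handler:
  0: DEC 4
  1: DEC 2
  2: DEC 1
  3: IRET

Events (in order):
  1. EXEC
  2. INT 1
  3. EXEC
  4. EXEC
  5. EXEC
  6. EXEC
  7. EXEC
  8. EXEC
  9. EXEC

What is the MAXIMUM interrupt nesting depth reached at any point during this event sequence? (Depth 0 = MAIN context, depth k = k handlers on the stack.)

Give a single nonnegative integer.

Event 1 (EXEC): [MAIN] PC=0: INC 3 -> ACC=3 [depth=0]
Event 2 (INT 1): INT 1 arrives: push (MAIN, PC=1), enter IRQ1 at PC=0 (depth now 1) [depth=1]
Event 3 (EXEC): [IRQ1] PC=0: DEC 4 -> ACC=-1 [depth=1]
Event 4 (EXEC): [IRQ1] PC=1: DEC 2 -> ACC=-3 [depth=1]
Event 5 (EXEC): [IRQ1] PC=2: DEC 1 -> ACC=-4 [depth=1]
Event 6 (EXEC): [IRQ1] PC=3: IRET -> resume MAIN at PC=1 (depth now 0) [depth=0]
Event 7 (EXEC): [MAIN] PC=1: INC 5 -> ACC=1 [depth=0]
Event 8 (EXEC): [MAIN] PC=2: NOP [depth=0]
Event 9 (EXEC): [MAIN] PC=3: HALT [depth=0]
Max depth observed: 1

Answer: 1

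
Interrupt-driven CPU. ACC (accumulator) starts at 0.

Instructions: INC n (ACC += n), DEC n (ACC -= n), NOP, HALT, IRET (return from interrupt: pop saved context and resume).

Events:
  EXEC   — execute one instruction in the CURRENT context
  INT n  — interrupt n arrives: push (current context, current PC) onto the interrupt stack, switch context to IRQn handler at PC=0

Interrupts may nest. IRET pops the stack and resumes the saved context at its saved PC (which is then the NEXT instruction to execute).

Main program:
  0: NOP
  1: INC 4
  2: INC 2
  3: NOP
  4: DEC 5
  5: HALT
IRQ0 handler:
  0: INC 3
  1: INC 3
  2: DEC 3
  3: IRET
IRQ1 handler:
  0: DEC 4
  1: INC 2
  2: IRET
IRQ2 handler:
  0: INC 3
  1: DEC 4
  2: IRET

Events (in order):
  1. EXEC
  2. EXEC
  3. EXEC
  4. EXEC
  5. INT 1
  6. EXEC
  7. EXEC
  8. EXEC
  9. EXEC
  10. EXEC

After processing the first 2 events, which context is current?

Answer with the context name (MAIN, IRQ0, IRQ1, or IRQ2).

Event 1 (EXEC): [MAIN] PC=0: NOP
Event 2 (EXEC): [MAIN] PC=1: INC 4 -> ACC=4

Answer: MAIN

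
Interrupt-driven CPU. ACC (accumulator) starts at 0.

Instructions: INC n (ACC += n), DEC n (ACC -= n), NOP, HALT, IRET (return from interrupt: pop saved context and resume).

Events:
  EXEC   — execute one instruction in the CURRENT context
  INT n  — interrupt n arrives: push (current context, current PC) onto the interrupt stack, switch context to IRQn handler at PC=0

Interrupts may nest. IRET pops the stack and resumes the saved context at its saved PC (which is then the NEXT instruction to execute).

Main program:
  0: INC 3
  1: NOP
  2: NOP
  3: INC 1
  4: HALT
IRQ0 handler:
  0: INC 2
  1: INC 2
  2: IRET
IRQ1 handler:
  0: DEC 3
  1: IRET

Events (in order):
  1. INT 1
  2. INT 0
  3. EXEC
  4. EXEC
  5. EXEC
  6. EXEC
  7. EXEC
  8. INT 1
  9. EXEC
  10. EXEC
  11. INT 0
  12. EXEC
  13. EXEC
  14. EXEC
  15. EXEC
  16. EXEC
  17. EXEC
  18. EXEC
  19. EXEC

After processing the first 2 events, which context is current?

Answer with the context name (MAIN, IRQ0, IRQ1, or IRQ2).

Event 1 (INT 1): INT 1 arrives: push (MAIN, PC=0), enter IRQ1 at PC=0 (depth now 1)
Event 2 (INT 0): INT 0 arrives: push (IRQ1, PC=0), enter IRQ0 at PC=0 (depth now 2)

Answer: IRQ0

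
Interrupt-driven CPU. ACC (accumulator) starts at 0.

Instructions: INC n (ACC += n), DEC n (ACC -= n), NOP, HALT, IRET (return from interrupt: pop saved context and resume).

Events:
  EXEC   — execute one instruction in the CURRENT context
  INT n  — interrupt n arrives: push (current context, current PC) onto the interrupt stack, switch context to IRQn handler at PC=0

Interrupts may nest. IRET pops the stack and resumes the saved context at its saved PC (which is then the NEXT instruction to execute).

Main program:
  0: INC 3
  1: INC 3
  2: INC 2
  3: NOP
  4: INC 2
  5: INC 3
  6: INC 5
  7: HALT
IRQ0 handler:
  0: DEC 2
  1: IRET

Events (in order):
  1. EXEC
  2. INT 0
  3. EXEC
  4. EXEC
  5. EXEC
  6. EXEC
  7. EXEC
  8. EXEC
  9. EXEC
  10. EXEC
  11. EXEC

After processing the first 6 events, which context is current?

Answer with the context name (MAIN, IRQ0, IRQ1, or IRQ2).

Event 1 (EXEC): [MAIN] PC=0: INC 3 -> ACC=3
Event 2 (INT 0): INT 0 arrives: push (MAIN, PC=1), enter IRQ0 at PC=0 (depth now 1)
Event 3 (EXEC): [IRQ0] PC=0: DEC 2 -> ACC=1
Event 4 (EXEC): [IRQ0] PC=1: IRET -> resume MAIN at PC=1 (depth now 0)
Event 5 (EXEC): [MAIN] PC=1: INC 3 -> ACC=4
Event 6 (EXEC): [MAIN] PC=2: INC 2 -> ACC=6

Answer: MAIN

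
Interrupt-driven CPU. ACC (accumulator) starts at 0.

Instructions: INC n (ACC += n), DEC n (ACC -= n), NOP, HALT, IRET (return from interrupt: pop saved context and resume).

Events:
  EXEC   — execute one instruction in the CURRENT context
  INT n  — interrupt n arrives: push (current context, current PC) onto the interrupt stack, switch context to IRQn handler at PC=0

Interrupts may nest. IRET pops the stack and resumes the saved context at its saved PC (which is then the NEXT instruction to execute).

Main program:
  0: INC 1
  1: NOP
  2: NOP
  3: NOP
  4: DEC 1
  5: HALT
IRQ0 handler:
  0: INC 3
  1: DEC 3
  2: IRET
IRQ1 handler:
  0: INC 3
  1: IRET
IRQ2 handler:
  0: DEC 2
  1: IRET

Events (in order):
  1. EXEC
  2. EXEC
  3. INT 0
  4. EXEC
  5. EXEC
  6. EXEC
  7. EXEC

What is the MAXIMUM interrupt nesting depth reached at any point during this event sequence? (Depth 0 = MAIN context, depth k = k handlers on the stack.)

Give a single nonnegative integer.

Answer: 1

Derivation:
Event 1 (EXEC): [MAIN] PC=0: INC 1 -> ACC=1 [depth=0]
Event 2 (EXEC): [MAIN] PC=1: NOP [depth=0]
Event 3 (INT 0): INT 0 arrives: push (MAIN, PC=2), enter IRQ0 at PC=0 (depth now 1) [depth=1]
Event 4 (EXEC): [IRQ0] PC=0: INC 3 -> ACC=4 [depth=1]
Event 5 (EXEC): [IRQ0] PC=1: DEC 3 -> ACC=1 [depth=1]
Event 6 (EXEC): [IRQ0] PC=2: IRET -> resume MAIN at PC=2 (depth now 0) [depth=0]
Event 7 (EXEC): [MAIN] PC=2: NOP [depth=0]
Max depth observed: 1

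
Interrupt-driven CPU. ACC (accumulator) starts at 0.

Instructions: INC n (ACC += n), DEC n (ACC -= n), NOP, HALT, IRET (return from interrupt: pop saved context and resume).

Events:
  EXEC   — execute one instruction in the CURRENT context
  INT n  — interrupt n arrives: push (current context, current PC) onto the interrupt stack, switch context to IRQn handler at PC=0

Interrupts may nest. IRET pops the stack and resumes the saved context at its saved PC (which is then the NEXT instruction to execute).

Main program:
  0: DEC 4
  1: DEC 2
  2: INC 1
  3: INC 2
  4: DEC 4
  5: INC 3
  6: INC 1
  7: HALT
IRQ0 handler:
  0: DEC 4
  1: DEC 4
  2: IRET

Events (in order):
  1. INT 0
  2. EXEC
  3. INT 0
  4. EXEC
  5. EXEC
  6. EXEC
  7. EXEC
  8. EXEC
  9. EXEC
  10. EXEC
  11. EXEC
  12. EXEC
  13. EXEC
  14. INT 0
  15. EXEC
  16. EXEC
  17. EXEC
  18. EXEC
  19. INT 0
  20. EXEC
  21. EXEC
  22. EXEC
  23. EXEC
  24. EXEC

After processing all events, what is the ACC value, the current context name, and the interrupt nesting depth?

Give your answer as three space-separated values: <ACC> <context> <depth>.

Event 1 (INT 0): INT 0 arrives: push (MAIN, PC=0), enter IRQ0 at PC=0 (depth now 1)
Event 2 (EXEC): [IRQ0] PC=0: DEC 4 -> ACC=-4
Event 3 (INT 0): INT 0 arrives: push (IRQ0, PC=1), enter IRQ0 at PC=0 (depth now 2)
Event 4 (EXEC): [IRQ0] PC=0: DEC 4 -> ACC=-8
Event 5 (EXEC): [IRQ0] PC=1: DEC 4 -> ACC=-12
Event 6 (EXEC): [IRQ0] PC=2: IRET -> resume IRQ0 at PC=1 (depth now 1)
Event 7 (EXEC): [IRQ0] PC=1: DEC 4 -> ACC=-16
Event 8 (EXEC): [IRQ0] PC=2: IRET -> resume MAIN at PC=0 (depth now 0)
Event 9 (EXEC): [MAIN] PC=0: DEC 4 -> ACC=-20
Event 10 (EXEC): [MAIN] PC=1: DEC 2 -> ACC=-22
Event 11 (EXEC): [MAIN] PC=2: INC 1 -> ACC=-21
Event 12 (EXEC): [MAIN] PC=3: INC 2 -> ACC=-19
Event 13 (EXEC): [MAIN] PC=4: DEC 4 -> ACC=-23
Event 14 (INT 0): INT 0 arrives: push (MAIN, PC=5), enter IRQ0 at PC=0 (depth now 1)
Event 15 (EXEC): [IRQ0] PC=0: DEC 4 -> ACC=-27
Event 16 (EXEC): [IRQ0] PC=1: DEC 4 -> ACC=-31
Event 17 (EXEC): [IRQ0] PC=2: IRET -> resume MAIN at PC=5 (depth now 0)
Event 18 (EXEC): [MAIN] PC=5: INC 3 -> ACC=-28
Event 19 (INT 0): INT 0 arrives: push (MAIN, PC=6), enter IRQ0 at PC=0 (depth now 1)
Event 20 (EXEC): [IRQ0] PC=0: DEC 4 -> ACC=-32
Event 21 (EXEC): [IRQ0] PC=1: DEC 4 -> ACC=-36
Event 22 (EXEC): [IRQ0] PC=2: IRET -> resume MAIN at PC=6 (depth now 0)
Event 23 (EXEC): [MAIN] PC=6: INC 1 -> ACC=-35
Event 24 (EXEC): [MAIN] PC=7: HALT

Answer: -35 MAIN 0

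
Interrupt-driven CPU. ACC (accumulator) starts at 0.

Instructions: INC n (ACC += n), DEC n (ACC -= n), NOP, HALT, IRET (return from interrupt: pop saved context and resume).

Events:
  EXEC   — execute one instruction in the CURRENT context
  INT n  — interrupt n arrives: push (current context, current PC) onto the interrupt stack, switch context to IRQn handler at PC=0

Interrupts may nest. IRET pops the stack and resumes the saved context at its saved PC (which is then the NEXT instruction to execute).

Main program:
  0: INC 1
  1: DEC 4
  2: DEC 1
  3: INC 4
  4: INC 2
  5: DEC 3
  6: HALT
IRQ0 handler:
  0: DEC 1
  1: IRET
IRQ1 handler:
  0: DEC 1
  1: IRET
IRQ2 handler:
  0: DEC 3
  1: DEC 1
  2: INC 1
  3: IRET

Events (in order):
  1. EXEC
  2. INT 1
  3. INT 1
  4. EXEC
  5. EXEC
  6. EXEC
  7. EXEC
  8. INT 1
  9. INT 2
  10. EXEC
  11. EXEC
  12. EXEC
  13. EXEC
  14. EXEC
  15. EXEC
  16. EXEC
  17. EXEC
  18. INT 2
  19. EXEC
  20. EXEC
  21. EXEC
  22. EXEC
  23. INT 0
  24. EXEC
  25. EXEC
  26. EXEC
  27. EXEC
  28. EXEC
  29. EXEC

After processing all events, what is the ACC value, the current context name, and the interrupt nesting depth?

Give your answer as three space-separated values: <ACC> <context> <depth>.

Event 1 (EXEC): [MAIN] PC=0: INC 1 -> ACC=1
Event 2 (INT 1): INT 1 arrives: push (MAIN, PC=1), enter IRQ1 at PC=0 (depth now 1)
Event 3 (INT 1): INT 1 arrives: push (IRQ1, PC=0), enter IRQ1 at PC=0 (depth now 2)
Event 4 (EXEC): [IRQ1] PC=0: DEC 1 -> ACC=0
Event 5 (EXEC): [IRQ1] PC=1: IRET -> resume IRQ1 at PC=0 (depth now 1)
Event 6 (EXEC): [IRQ1] PC=0: DEC 1 -> ACC=-1
Event 7 (EXEC): [IRQ1] PC=1: IRET -> resume MAIN at PC=1 (depth now 0)
Event 8 (INT 1): INT 1 arrives: push (MAIN, PC=1), enter IRQ1 at PC=0 (depth now 1)
Event 9 (INT 2): INT 2 arrives: push (IRQ1, PC=0), enter IRQ2 at PC=0 (depth now 2)
Event 10 (EXEC): [IRQ2] PC=0: DEC 3 -> ACC=-4
Event 11 (EXEC): [IRQ2] PC=1: DEC 1 -> ACC=-5
Event 12 (EXEC): [IRQ2] PC=2: INC 1 -> ACC=-4
Event 13 (EXEC): [IRQ2] PC=3: IRET -> resume IRQ1 at PC=0 (depth now 1)
Event 14 (EXEC): [IRQ1] PC=0: DEC 1 -> ACC=-5
Event 15 (EXEC): [IRQ1] PC=1: IRET -> resume MAIN at PC=1 (depth now 0)
Event 16 (EXEC): [MAIN] PC=1: DEC 4 -> ACC=-9
Event 17 (EXEC): [MAIN] PC=2: DEC 1 -> ACC=-10
Event 18 (INT 2): INT 2 arrives: push (MAIN, PC=3), enter IRQ2 at PC=0 (depth now 1)
Event 19 (EXEC): [IRQ2] PC=0: DEC 3 -> ACC=-13
Event 20 (EXEC): [IRQ2] PC=1: DEC 1 -> ACC=-14
Event 21 (EXEC): [IRQ2] PC=2: INC 1 -> ACC=-13
Event 22 (EXEC): [IRQ2] PC=3: IRET -> resume MAIN at PC=3 (depth now 0)
Event 23 (INT 0): INT 0 arrives: push (MAIN, PC=3), enter IRQ0 at PC=0 (depth now 1)
Event 24 (EXEC): [IRQ0] PC=0: DEC 1 -> ACC=-14
Event 25 (EXEC): [IRQ0] PC=1: IRET -> resume MAIN at PC=3 (depth now 0)
Event 26 (EXEC): [MAIN] PC=3: INC 4 -> ACC=-10
Event 27 (EXEC): [MAIN] PC=4: INC 2 -> ACC=-8
Event 28 (EXEC): [MAIN] PC=5: DEC 3 -> ACC=-11
Event 29 (EXEC): [MAIN] PC=6: HALT

Answer: -11 MAIN 0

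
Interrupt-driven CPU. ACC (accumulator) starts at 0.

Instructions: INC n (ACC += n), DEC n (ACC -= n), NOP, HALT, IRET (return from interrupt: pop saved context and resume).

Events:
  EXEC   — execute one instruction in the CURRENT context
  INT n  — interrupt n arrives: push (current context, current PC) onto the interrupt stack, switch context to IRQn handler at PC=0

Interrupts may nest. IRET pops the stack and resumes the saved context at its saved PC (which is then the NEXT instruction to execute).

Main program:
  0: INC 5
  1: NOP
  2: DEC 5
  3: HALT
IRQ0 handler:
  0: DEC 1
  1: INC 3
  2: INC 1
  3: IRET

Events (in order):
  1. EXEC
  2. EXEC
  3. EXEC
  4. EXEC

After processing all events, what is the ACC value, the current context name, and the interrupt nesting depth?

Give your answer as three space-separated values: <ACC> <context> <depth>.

Event 1 (EXEC): [MAIN] PC=0: INC 5 -> ACC=5
Event 2 (EXEC): [MAIN] PC=1: NOP
Event 3 (EXEC): [MAIN] PC=2: DEC 5 -> ACC=0
Event 4 (EXEC): [MAIN] PC=3: HALT

Answer: 0 MAIN 0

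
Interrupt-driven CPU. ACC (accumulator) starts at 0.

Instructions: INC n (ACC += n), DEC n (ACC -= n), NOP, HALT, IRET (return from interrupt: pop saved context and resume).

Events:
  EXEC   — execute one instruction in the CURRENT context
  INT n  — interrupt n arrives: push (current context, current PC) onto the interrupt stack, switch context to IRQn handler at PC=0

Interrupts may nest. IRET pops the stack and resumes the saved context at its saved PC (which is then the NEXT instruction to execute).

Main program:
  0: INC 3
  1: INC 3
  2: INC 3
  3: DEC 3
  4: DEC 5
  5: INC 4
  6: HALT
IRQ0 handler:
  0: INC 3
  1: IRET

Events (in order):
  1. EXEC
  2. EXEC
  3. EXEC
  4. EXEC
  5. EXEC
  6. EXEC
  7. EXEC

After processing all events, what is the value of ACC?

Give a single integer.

Answer: 5

Derivation:
Event 1 (EXEC): [MAIN] PC=0: INC 3 -> ACC=3
Event 2 (EXEC): [MAIN] PC=1: INC 3 -> ACC=6
Event 3 (EXEC): [MAIN] PC=2: INC 3 -> ACC=9
Event 4 (EXEC): [MAIN] PC=3: DEC 3 -> ACC=6
Event 5 (EXEC): [MAIN] PC=4: DEC 5 -> ACC=1
Event 6 (EXEC): [MAIN] PC=5: INC 4 -> ACC=5
Event 7 (EXEC): [MAIN] PC=6: HALT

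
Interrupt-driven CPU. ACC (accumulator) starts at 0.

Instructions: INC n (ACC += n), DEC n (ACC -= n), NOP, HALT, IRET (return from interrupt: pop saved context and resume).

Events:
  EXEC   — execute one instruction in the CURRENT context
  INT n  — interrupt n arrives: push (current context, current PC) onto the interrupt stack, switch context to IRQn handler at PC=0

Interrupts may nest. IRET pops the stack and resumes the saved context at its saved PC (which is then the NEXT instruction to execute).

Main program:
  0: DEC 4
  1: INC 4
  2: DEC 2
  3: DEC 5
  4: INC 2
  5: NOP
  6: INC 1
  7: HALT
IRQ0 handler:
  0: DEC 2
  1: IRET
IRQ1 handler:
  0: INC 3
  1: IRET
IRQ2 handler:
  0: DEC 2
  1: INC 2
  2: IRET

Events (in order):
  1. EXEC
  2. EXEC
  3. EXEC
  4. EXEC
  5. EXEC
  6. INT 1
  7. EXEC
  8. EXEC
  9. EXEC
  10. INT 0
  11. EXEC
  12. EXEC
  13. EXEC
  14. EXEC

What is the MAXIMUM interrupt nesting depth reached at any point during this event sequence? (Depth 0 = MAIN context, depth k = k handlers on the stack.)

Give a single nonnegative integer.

Event 1 (EXEC): [MAIN] PC=0: DEC 4 -> ACC=-4 [depth=0]
Event 2 (EXEC): [MAIN] PC=1: INC 4 -> ACC=0 [depth=0]
Event 3 (EXEC): [MAIN] PC=2: DEC 2 -> ACC=-2 [depth=0]
Event 4 (EXEC): [MAIN] PC=3: DEC 5 -> ACC=-7 [depth=0]
Event 5 (EXEC): [MAIN] PC=4: INC 2 -> ACC=-5 [depth=0]
Event 6 (INT 1): INT 1 arrives: push (MAIN, PC=5), enter IRQ1 at PC=0 (depth now 1) [depth=1]
Event 7 (EXEC): [IRQ1] PC=0: INC 3 -> ACC=-2 [depth=1]
Event 8 (EXEC): [IRQ1] PC=1: IRET -> resume MAIN at PC=5 (depth now 0) [depth=0]
Event 9 (EXEC): [MAIN] PC=5: NOP [depth=0]
Event 10 (INT 0): INT 0 arrives: push (MAIN, PC=6), enter IRQ0 at PC=0 (depth now 1) [depth=1]
Event 11 (EXEC): [IRQ0] PC=0: DEC 2 -> ACC=-4 [depth=1]
Event 12 (EXEC): [IRQ0] PC=1: IRET -> resume MAIN at PC=6 (depth now 0) [depth=0]
Event 13 (EXEC): [MAIN] PC=6: INC 1 -> ACC=-3 [depth=0]
Event 14 (EXEC): [MAIN] PC=7: HALT [depth=0]
Max depth observed: 1

Answer: 1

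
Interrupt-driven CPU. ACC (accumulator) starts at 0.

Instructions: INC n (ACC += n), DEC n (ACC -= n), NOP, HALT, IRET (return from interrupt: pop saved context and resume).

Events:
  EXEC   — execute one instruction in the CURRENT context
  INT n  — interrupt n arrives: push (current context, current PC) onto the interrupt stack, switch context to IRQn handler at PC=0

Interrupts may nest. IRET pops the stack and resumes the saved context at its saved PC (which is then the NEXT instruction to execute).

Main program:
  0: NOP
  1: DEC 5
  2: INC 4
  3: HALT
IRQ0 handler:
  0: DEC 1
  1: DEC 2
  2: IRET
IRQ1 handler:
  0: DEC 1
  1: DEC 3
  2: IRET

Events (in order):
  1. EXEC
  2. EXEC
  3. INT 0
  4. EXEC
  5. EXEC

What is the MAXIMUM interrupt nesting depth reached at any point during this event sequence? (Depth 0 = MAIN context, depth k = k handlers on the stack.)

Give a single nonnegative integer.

Answer: 1

Derivation:
Event 1 (EXEC): [MAIN] PC=0: NOP [depth=0]
Event 2 (EXEC): [MAIN] PC=1: DEC 5 -> ACC=-5 [depth=0]
Event 3 (INT 0): INT 0 arrives: push (MAIN, PC=2), enter IRQ0 at PC=0 (depth now 1) [depth=1]
Event 4 (EXEC): [IRQ0] PC=0: DEC 1 -> ACC=-6 [depth=1]
Event 5 (EXEC): [IRQ0] PC=1: DEC 2 -> ACC=-8 [depth=1]
Max depth observed: 1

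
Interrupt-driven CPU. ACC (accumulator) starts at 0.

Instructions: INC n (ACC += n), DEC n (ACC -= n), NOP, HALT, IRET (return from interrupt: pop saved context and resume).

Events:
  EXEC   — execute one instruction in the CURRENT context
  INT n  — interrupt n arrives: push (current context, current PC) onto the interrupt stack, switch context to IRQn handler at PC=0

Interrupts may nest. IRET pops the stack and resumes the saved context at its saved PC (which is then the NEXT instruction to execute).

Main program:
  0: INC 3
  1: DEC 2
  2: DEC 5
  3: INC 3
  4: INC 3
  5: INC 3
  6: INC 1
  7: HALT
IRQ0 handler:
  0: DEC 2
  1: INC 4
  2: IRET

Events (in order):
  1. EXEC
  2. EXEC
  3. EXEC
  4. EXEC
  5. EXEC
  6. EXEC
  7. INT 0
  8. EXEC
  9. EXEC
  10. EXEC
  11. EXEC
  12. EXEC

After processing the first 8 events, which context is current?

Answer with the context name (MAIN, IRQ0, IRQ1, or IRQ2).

Event 1 (EXEC): [MAIN] PC=0: INC 3 -> ACC=3
Event 2 (EXEC): [MAIN] PC=1: DEC 2 -> ACC=1
Event 3 (EXEC): [MAIN] PC=2: DEC 5 -> ACC=-4
Event 4 (EXEC): [MAIN] PC=3: INC 3 -> ACC=-1
Event 5 (EXEC): [MAIN] PC=4: INC 3 -> ACC=2
Event 6 (EXEC): [MAIN] PC=5: INC 3 -> ACC=5
Event 7 (INT 0): INT 0 arrives: push (MAIN, PC=6), enter IRQ0 at PC=0 (depth now 1)
Event 8 (EXEC): [IRQ0] PC=0: DEC 2 -> ACC=3

Answer: IRQ0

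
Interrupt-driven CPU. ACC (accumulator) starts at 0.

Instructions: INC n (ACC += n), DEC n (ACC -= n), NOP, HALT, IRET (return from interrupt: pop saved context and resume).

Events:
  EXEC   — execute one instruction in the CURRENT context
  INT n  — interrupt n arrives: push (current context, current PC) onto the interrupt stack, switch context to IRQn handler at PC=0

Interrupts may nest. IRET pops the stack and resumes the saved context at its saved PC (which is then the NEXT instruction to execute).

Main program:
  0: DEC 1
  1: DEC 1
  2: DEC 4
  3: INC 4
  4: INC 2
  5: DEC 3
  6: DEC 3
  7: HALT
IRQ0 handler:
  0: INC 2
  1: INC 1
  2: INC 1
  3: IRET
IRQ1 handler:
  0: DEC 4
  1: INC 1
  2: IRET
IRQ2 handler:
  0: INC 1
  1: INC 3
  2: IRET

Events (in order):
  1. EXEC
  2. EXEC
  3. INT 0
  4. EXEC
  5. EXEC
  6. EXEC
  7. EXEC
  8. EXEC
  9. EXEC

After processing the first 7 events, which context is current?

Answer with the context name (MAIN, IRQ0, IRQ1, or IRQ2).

Event 1 (EXEC): [MAIN] PC=0: DEC 1 -> ACC=-1
Event 2 (EXEC): [MAIN] PC=1: DEC 1 -> ACC=-2
Event 3 (INT 0): INT 0 arrives: push (MAIN, PC=2), enter IRQ0 at PC=0 (depth now 1)
Event 4 (EXEC): [IRQ0] PC=0: INC 2 -> ACC=0
Event 5 (EXEC): [IRQ0] PC=1: INC 1 -> ACC=1
Event 6 (EXEC): [IRQ0] PC=2: INC 1 -> ACC=2
Event 7 (EXEC): [IRQ0] PC=3: IRET -> resume MAIN at PC=2 (depth now 0)

Answer: MAIN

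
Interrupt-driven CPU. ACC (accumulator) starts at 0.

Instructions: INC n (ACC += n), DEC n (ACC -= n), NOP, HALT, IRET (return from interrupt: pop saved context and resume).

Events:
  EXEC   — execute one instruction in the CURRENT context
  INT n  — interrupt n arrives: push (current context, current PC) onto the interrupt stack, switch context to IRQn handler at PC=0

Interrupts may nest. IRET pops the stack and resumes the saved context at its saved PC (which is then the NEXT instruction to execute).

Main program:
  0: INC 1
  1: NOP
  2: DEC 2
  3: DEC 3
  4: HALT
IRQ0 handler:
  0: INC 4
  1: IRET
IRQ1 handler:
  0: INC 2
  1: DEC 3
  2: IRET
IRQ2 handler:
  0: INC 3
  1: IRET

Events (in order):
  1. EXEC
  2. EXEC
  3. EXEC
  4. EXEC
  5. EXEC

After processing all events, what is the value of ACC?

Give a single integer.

Answer: -4

Derivation:
Event 1 (EXEC): [MAIN] PC=0: INC 1 -> ACC=1
Event 2 (EXEC): [MAIN] PC=1: NOP
Event 3 (EXEC): [MAIN] PC=2: DEC 2 -> ACC=-1
Event 4 (EXEC): [MAIN] PC=3: DEC 3 -> ACC=-4
Event 5 (EXEC): [MAIN] PC=4: HALT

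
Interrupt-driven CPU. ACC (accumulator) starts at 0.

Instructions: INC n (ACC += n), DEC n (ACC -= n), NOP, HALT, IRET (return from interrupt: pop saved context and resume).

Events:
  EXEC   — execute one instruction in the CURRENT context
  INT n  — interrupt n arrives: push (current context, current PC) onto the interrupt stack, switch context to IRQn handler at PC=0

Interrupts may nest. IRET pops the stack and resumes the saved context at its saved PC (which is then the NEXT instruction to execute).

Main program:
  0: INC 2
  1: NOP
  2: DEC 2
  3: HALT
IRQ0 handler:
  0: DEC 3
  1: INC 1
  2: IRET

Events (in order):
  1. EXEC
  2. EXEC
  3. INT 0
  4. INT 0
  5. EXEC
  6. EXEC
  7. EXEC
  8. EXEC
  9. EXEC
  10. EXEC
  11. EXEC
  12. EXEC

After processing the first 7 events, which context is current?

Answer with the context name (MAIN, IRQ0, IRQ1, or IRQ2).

Event 1 (EXEC): [MAIN] PC=0: INC 2 -> ACC=2
Event 2 (EXEC): [MAIN] PC=1: NOP
Event 3 (INT 0): INT 0 arrives: push (MAIN, PC=2), enter IRQ0 at PC=0 (depth now 1)
Event 4 (INT 0): INT 0 arrives: push (IRQ0, PC=0), enter IRQ0 at PC=0 (depth now 2)
Event 5 (EXEC): [IRQ0] PC=0: DEC 3 -> ACC=-1
Event 6 (EXEC): [IRQ0] PC=1: INC 1 -> ACC=0
Event 7 (EXEC): [IRQ0] PC=2: IRET -> resume IRQ0 at PC=0 (depth now 1)

Answer: IRQ0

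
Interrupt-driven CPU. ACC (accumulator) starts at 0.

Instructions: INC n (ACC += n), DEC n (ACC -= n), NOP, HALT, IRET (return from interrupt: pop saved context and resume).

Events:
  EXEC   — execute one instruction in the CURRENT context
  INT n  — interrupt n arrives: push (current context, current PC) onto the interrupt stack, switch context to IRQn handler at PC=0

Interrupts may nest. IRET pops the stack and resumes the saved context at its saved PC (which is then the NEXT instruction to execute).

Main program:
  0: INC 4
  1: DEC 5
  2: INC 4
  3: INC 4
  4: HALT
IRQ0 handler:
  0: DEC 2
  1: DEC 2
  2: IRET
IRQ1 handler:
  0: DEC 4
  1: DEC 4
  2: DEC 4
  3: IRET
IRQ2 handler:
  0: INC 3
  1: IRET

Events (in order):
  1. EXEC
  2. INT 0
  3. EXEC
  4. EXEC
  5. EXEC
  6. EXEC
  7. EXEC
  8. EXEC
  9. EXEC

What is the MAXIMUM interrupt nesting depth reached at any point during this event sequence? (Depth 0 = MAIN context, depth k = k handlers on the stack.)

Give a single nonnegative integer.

Event 1 (EXEC): [MAIN] PC=0: INC 4 -> ACC=4 [depth=0]
Event 2 (INT 0): INT 0 arrives: push (MAIN, PC=1), enter IRQ0 at PC=0 (depth now 1) [depth=1]
Event 3 (EXEC): [IRQ0] PC=0: DEC 2 -> ACC=2 [depth=1]
Event 4 (EXEC): [IRQ0] PC=1: DEC 2 -> ACC=0 [depth=1]
Event 5 (EXEC): [IRQ0] PC=2: IRET -> resume MAIN at PC=1 (depth now 0) [depth=0]
Event 6 (EXEC): [MAIN] PC=1: DEC 5 -> ACC=-5 [depth=0]
Event 7 (EXEC): [MAIN] PC=2: INC 4 -> ACC=-1 [depth=0]
Event 8 (EXEC): [MAIN] PC=3: INC 4 -> ACC=3 [depth=0]
Event 9 (EXEC): [MAIN] PC=4: HALT [depth=0]
Max depth observed: 1

Answer: 1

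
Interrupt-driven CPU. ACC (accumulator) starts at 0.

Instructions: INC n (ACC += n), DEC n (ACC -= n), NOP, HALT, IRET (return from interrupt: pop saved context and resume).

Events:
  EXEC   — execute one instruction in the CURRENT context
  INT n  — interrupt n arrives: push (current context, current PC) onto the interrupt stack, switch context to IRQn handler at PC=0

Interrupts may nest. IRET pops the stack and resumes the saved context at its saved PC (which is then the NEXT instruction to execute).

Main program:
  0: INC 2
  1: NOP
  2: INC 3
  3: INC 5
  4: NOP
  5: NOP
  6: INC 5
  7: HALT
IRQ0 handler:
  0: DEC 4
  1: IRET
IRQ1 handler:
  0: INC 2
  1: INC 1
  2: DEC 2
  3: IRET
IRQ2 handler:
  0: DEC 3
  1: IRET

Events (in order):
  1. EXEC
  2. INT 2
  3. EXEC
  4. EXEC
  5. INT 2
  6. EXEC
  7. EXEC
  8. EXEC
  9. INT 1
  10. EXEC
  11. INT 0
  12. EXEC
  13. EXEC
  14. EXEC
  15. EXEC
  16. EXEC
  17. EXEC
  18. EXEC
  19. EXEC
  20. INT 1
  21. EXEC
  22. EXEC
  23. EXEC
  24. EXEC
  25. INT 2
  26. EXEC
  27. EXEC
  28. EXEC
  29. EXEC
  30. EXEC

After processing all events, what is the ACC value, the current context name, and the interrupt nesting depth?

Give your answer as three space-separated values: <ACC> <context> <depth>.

Answer: 4 MAIN 0

Derivation:
Event 1 (EXEC): [MAIN] PC=0: INC 2 -> ACC=2
Event 2 (INT 2): INT 2 arrives: push (MAIN, PC=1), enter IRQ2 at PC=0 (depth now 1)
Event 3 (EXEC): [IRQ2] PC=0: DEC 3 -> ACC=-1
Event 4 (EXEC): [IRQ2] PC=1: IRET -> resume MAIN at PC=1 (depth now 0)
Event 5 (INT 2): INT 2 arrives: push (MAIN, PC=1), enter IRQ2 at PC=0 (depth now 1)
Event 6 (EXEC): [IRQ2] PC=0: DEC 3 -> ACC=-4
Event 7 (EXEC): [IRQ2] PC=1: IRET -> resume MAIN at PC=1 (depth now 0)
Event 8 (EXEC): [MAIN] PC=1: NOP
Event 9 (INT 1): INT 1 arrives: push (MAIN, PC=2), enter IRQ1 at PC=0 (depth now 1)
Event 10 (EXEC): [IRQ1] PC=0: INC 2 -> ACC=-2
Event 11 (INT 0): INT 0 arrives: push (IRQ1, PC=1), enter IRQ0 at PC=0 (depth now 2)
Event 12 (EXEC): [IRQ0] PC=0: DEC 4 -> ACC=-6
Event 13 (EXEC): [IRQ0] PC=1: IRET -> resume IRQ1 at PC=1 (depth now 1)
Event 14 (EXEC): [IRQ1] PC=1: INC 1 -> ACC=-5
Event 15 (EXEC): [IRQ1] PC=2: DEC 2 -> ACC=-7
Event 16 (EXEC): [IRQ1] PC=3: IRET -> resume MAIN at PC=2 (depth now 0)
Event 17 (EXEC): [MAIN] PC=2: INC 3 -> ACC=-4
Event 18 (EXEC): [MAIN] PC=3: INC 5 -> ACC=1
Event 19 (EXEC): [MAIN] PC=4: NOP
Event 20 (INT 1): INT 1 arrives: push (MAIN, PC=5), enter IRQ1 at PC=0 (depth now 1)
Event 21 (EXEC): [IRQ1] PC=0: INC 2 -> ACC=3
Event 22 (EXEC): [IRQ1] PC=1: INC 1 -> ACC=4
Event 23 (EXEC): [IRQ1] PC=2: DEC 2 -> ACC=2
Event 24 (EXEC): [IRQ1] PC=3: IRET -> resume MAIN at PC=5 (depth now 0)
Event 25 (INT 2): INT 2 arrives: push (MAIN, PC=5), enter IRQ2 at PC=0 (depth now 1)
Event 26 (EXEC): [IRQ2] PC=0: DEC 3 -> ACC=-1
Event 27 (EXEC): [IRQ2] PC=1: IRET -> resume MAIN at PC=5 (depth now 0)
Event 28 (EXEC): [MAIN] PC=5: NOP
Event 29 (EXEC): [MAIN] PC=6: INC 5 -> ACC=4
Event 30 (EXEC): [MAIN] PC=7: HALT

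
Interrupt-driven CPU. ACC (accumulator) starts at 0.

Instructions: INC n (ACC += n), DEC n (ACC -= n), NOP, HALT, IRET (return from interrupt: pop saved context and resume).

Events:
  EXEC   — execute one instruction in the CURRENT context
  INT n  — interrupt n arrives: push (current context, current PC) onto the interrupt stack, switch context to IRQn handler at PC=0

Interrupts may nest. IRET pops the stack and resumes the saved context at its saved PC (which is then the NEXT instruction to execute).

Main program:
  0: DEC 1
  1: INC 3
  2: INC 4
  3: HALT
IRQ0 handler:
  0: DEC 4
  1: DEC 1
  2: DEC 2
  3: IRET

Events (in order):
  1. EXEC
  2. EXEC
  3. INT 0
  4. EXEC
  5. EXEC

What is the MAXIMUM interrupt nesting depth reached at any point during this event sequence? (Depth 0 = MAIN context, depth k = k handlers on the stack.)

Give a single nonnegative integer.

Event 1 (EXEC): [MAIN] PC=0: DEC 1 -> ACC=-1 [depth=0]
Event 2 (EXEC): [MAIN] PC=1: INC 3 -> ACC=2 [depth=0]
Event 3 (INT 0): INT 0 arrives: push (MAIN, PC=2), enter IRQ0 at PC=0 (depth now 1) [depth=1]
Event 4 (EXEC): [IRQ0] PC=0: DEC 4 -> ACC=-2 [depth=1]
Event 5 (EXEC): [IRQ0] PC=1: DEC 1 -> ACC=-3 [depth=1]
Max depth observed: 1

Answer: 1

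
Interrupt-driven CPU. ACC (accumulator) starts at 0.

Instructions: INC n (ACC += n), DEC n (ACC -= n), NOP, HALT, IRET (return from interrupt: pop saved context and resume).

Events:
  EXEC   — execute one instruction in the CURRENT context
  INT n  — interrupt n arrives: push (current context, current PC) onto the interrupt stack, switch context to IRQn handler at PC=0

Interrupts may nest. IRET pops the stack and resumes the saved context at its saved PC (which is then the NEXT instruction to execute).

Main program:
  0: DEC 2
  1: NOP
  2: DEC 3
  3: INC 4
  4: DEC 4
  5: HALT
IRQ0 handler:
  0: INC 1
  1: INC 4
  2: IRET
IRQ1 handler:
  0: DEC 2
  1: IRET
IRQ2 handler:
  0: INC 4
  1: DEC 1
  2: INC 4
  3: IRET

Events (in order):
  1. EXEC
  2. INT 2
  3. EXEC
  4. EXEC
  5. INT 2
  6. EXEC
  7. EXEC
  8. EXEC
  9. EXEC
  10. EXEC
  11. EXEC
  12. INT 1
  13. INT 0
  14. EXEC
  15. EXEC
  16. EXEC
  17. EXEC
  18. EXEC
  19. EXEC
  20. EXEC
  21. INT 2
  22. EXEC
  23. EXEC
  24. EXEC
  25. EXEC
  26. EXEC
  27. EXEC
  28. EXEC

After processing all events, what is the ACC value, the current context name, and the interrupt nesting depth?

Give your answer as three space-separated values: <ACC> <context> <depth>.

Answer: 19 MAIN 0

Derivation:
Event 1 (EXEC): [MAIN] PC=0: DEC 2 -> ACC=-2
Event 2 (INT 2): INT 2 arrives: push (MAIN, PC=1), enter IRQ2 at PC=0 (depth now 1)
Event 3 (EXEC): [IRQ2] PC=0: INC 4 -> ACC=2
Event 4 (EXEC): [IRQ2] PC=1: DEC 1 -> ACC=1
Event 5 (INT 2): INT 2 arrives: push (IRQ2, PC=2), enter IRQ2 at PC=0 (depth now 2)
Event 6 (EXEC): [IRQ2] PC=0: INC 4 -> ACC=5
Event 7 (EXEC): [IRQ2] PC=1: DEC 1 -> ACC=4
Event 8 (EXEC): [IRQ2] PC=2: INC 4 -> ACC=8
Event 9 (EXEC): [IRQ2] PC=3: IRET -> resume IRQ2 at PC=2 (depth now 1)
Event 10 (EXEC): [IRQ2] PC=2: INC 4 -> ACC=12
Event 11 (EXEC): [IRQ2] PC=3: IRET -> resume MAIN at PC=1 (depth now 0)
Event 12 (INT 1): INT 1 arrives: push (MAIN, PC=1), enter IRQ1 at PC=0 (depth now 1)
Event 13 (INT 0): INT 0 arrives: push (IRQ1, PC=0), enter IRQ0 at PC=0 (depth now 2)
Event 14 (EXEC): [IRQ0] PC=0: INC 1 -> ACC=13
Event 15 (EXEC): [IRQ0] PC=1: INC 4 -> ACC=17
Event 16 (EXEC): [IRQ0] PC=2: IRET -> resume IRQ1 at PC=0 (depth now 1)
Event 17 (EXEC): [IRQ1] PC=0: DEC 2 -> ACC=15
Event 18 (EXEC): [IRQ1] PC=1: IRET -> resume MAIN at PC=1 (depth now 0)
Event 19 (EXEC): [MAIN] PC=1: NOP
Event 20 (EXEC): [MAIN] PC=2: DEC 3 -> ACC=12
Event 21 (INT 2): INT 2 arrives: push (MAIN, PC=3), enter IRQ2 at PC=0 (depth now 1)
Event 22 (EXEC): [IRQ2] PC=0: INC 4 -> ACC=16
Event 23 (EXEC): [IRQ2] PC=1: DEC 1 -> ACC=15
Event 24 (EXEC): [IRQ2] PC=2: INC 4 -> ACC=19
Event 25 (EXEC): [IRQ2] PC=3: IRET -> resume MAIN at PC=3 (depth now 0)
Event 26 (EXEC): [MAIN] PC=3: INC 4 -> ACC=23
Event 27 (EXEC): [MAIN] PC=4: DEC 4 -> ACC=19
Event 28 (EXEC): [MAIN] PC=5: HALT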